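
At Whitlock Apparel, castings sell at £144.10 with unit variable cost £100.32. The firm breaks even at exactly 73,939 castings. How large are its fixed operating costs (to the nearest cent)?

£3,237,049.42

Each unit contributes £144.10 − £100.32 = £43.78.
Fixed costs = break-even units × CM = 73,939 × £43.78 = £3,237,049.42.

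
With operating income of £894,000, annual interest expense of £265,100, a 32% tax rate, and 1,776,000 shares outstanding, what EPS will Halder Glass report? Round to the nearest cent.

£0.24

Interest = £265,100.00, so EBT = £894,000 − £265,100.00 = £628,900.00.
Net income = £628,900.00 × (1 − 0.32) = £427,652.00.
Per share: £427,652.00 / 1,776,000 shares = £0.24.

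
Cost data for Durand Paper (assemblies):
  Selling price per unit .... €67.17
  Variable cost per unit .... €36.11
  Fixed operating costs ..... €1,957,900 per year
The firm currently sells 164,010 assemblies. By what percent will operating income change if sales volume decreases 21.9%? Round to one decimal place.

-35.6%

Total contribution margin = 164,010 × €31.06 = €5,094,150.60.
Operating income = contribution − fixed costs = €5,094,150.60 − €1,957,900 = €3,136,250.60.
So DOL = total CM / EBIT = €5,094,150.60 / €3,136,250.60 = 1.6243.
So EBIT moves 1.6243 × (-21.9%) = -35.6%.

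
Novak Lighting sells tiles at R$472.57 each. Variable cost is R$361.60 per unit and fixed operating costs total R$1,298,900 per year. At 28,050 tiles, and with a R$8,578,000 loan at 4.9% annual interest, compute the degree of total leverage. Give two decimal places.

Total contribution margin = 28,050 × R$110.97 = R$3,112,708.50.
EBIT = R$3,112,708.50 − R$1,298,900 = R$1,813,808.50. Interest = R$420,322.00, so EBIT − I = R$1,393,486.50.
DCL = contribution ÷ (EBIT − I) = R$3,112,708.50 ÷ R$1,393,486.50 = 2.2338.

2.23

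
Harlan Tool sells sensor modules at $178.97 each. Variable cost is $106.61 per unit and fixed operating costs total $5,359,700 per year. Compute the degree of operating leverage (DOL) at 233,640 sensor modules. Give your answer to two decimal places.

1.46

At 233,640 units, contribution = 233,640 × $72.36 = $16,906,190.40.
Operating income = contribution − fixed costs = $16,906,190.40 − $5,359,700 = $11,546,490.40.
So DOL = total CM / EBIT = $16,906,190.40 / $11,546,490.40 = 1.4642.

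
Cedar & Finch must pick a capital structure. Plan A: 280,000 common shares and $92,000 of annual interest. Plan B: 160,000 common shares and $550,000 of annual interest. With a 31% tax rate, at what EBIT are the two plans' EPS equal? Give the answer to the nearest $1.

$1,160,667

At indifference, (EBIT − 92,000)(1 − t)/280,000 = (EBIT − 550,000)(1 − t)/160,000.
Cancelling (1 − t) and cross-multiplying: 160,000·(EBIT − 92,000) = 280,000·(EBIT − 550,000).
EBIT × (280,000 − 160,000) = 550,000 × 280,000 − 92,000 × 160,000 = 139,280,000,000, so EBIT = 139,280,000,000 ÷ 120,000 = 1,160,666.67.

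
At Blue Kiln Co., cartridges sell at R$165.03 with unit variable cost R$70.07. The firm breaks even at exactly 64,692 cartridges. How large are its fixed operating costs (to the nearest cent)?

R$6,143,152.32

Contribution margin per unit = R$165.03 − R$70.07 = R$94.96.
Fixed costs = break-even units × CM = 64,692 × R$94.96 = R$6,143,152.32.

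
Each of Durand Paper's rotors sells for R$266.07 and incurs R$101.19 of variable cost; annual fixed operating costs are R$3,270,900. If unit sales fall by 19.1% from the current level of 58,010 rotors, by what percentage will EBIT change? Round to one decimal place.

Total contribution margin = 58,010 × R$164.88 = R$9,564,688.80.
Subtracting fixed costs: EBIT = R$9,564,688.80 − R$3,270,900 = R$6,293,788.80.
So DOL = total CM / EBIT = R$9,564,688.80 / R$6,293,788.80 = 1.5197.
%ΔEBIT = DOL × %ΔSales = 1.5197 × -19.1% = -29.0%.

-29.0%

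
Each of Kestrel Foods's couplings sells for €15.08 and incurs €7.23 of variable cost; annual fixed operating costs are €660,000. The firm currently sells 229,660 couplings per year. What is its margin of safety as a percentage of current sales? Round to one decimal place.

63.4%

Contribution margin per unit = €15.08 − €7.23 = €7.85. Break-even units = €660,000 ÷ €7.85 = 84,076.43; break-even revenue = 84,076.43 × €15.08 = €1,267,872.61.
Current sales = 229,660 × €15.08 = €3,463,272.80.
Margin of safety = (€3,463,272.80 − €1,267,872.61) ÷ €3,463,272.80 = 63.4%.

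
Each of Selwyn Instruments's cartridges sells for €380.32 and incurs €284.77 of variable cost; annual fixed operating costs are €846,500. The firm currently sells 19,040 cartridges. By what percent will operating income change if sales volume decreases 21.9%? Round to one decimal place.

At 19,040 units, contribution = 19,040 × €95.55 = €1,819,272.00.
Operating income = contribution − fixed costs = €1,819,272.00 − €846,500 = €972,772.00.
Degree of operating leverage = €1,819,272.00 / €972,772.00 = 1.8702.
%ΔEBIT = DOL × %ΔSales = 1.8702 × -21.9% = -41.0%.

-41.0%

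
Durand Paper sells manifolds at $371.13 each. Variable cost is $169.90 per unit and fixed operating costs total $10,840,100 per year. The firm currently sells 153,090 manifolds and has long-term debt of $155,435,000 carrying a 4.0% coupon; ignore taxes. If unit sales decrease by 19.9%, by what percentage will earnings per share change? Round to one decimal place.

Total contribution margin = 153,090 × $201.23 = $30,806,300.70.
EBIT = $30,806,300.70 − $10,840,100 = $19,966,200.70.
After interest of $6,217,400.00, pre-tax earnings = $13,748,800.70.
Degree of combined leverage = contribution ÷ (EBIT − I) = $30,806,300.70 ÷ $13,748,800.70 = 2.2407.
EPS therefore changes by 2.2407 × (-19.9%) = -44.6%.

-44.6%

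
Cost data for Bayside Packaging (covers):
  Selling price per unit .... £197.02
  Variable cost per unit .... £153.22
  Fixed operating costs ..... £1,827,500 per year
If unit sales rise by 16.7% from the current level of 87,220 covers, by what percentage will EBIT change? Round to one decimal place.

At 87,220 units, contribution = 87,220 × £43.80 = £3,820,236.00.
Subtracting fixed costs: EBIT = £3,820,236.00 − £1,827,500 = £1,992,736.00.
DOL = contribution ÷ EBIT = £3,820,236.00 ÷ £1,992,736.00 = 1.9171.
Operating income changes by 1.9171 × +16.7% = +32.0%.

+32.0%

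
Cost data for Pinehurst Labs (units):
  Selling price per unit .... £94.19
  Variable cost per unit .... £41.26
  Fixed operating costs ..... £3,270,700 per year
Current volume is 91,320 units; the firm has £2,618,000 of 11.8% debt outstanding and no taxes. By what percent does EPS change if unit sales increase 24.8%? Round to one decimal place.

+95.6%

Contribution at this volume is 91,320 × £52.93 = £4,833,567.60.
Subtracting fixed costs: EBIT = £4,833,567.60 − £3,270,700 = £1,562,867.60.
Interest = £308,924.00, so EBIT − I = £1,253,943.60.
DCL = total CM / (EBIT − I) = £4,833,567.60 / £1,253,943.60 = 3.8547.
EPS therefore changes by 3.8547 × (+24.8%) = +95.6%.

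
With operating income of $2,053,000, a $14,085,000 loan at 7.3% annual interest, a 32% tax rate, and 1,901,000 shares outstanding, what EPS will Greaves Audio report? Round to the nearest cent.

$0.37

Interest = $1,028,205.00, so EBT = $2,053,000 − $1,028,205.00 = $1,024,795.00.
After tax at 32%: net income = $1,024,795.00 × 0.68 = $696,860.60.
EPS = $696,860.60 ÷ 1,901,000 = $0.37.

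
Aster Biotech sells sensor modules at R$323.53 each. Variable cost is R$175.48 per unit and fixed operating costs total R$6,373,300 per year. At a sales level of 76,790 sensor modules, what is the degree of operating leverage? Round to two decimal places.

2.28

At 76,790 units, contribution = 76,790 × R$148.05 = R$11,368,759.50.
Subtracting fixed costs: EBIT = R$11,368,759.50 − R$6,373,300 = R$4,995,459.50.
DOL = contribution ÷ EBIT = R$11,368,759.50 ÷ R$4,995,459.50 = 2.2758.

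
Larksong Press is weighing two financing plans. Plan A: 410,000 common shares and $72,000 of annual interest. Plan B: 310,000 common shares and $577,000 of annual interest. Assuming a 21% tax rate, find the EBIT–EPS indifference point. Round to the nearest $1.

$2,142,500

Set EPS_A = EPS_B: (EBIT − $72,000)(1 − 0.21) ÷ 410,000 = (EBIT − $577,000)(1 − 0.21) ÷ 310,000.
Cancelling (1 − t) and cross-multiplying: 310,000·(EBIT − 72,000) = 410,000·(EBIT − 577,000).
EBIT × (410,000 − 310,000) = 577,000 × 410,000 − 72,000 × 310,000 = 214,250,000,000, so EBIT = 214,250,000,000 ÷ 100,000 = 2,142,500.00.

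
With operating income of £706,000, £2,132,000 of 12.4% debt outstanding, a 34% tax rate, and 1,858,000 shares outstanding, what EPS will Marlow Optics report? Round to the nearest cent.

Interest = £264,368.00, so EBT = £706,000 − £264,368.00 = £441,632.00.
Net income = £441,632.00 × (1 − 0.34) = £291,477.12.
Per share: £291,477.12 / 1,858,000 shares = £0.16.

£0.16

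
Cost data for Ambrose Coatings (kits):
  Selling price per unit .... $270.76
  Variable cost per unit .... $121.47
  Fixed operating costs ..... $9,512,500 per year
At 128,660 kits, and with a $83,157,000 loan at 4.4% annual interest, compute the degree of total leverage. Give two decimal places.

3.18

At 128,660 units, contribution = 128,660 × $149.29 = $19,207,651.40.
Subtracting fixed costs: EBIT = $19,207,651.40 − $9,512,500 = $9,695,151.40. Interest = $3,658,908.00.
DOL = $19,207,651.40 ÷ $9,695,151.40 = 1.9812; DFL = $9,695,151.40 ÷ $6,036,243.40 = 1.6062.
Combined leverage = 1.9812 × 1.6062 = 3.1822.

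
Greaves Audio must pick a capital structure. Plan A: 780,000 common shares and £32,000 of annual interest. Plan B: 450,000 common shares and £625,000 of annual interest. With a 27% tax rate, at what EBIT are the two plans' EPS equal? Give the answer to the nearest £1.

At indifference, (EBIT − 32,000)(1 − t)/780,000 = (EBIT − 625,000)(1 − t)/450,000.
The (1 − t) factor cancels: (EBIT − 32,000) × 450,000 = (EBIT − 625,000) × 780,000.
EBIT × (780,000 − 450,000) = 625,000 × 780,000 − 32,000 × 450,000 = 473,100,000,000, so EBIT = 473,100,000,000 ÷ 330,000 = 1,433,636.36.

£1,433,636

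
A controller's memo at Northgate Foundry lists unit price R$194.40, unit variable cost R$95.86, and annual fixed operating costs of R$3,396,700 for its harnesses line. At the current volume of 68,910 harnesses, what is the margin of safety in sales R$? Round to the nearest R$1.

Each unit contributes R$194.40 − R$95.86 = R$98.54. Break-even units = R$3,396,700 ÷ R$98.54 = 34,470.27; break-even revenue = 34,470.27 × R$194.40 = R$6,701,019.69.
Actual sales revenue = 68,910 × R$194.40 = R$13,396,104.00.
Margin of safety = R$13,396,104.00 − R$6,701,019.69 = R$6,695,084.

R$6,695,084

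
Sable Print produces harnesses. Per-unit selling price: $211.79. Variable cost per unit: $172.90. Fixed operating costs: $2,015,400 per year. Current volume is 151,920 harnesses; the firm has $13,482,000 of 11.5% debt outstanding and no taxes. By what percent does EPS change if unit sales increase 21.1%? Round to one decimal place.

+53.2%

Contribution at this volume is 151,920 × $38.89 = $5,908,168.80.
EBIT = $5,908,168.80 − $2,015,400 = $3,892,768.80.
After interest of $1,550,430.00, pre-tax earnings = $2,342,338.80.
DCL = total CM / (EBIT − I) = $5,908,168.80 / $2,342,338.80 = 2.5223.
EPS therefore changes by 2.5223 × (+21.1%) = +53.2%.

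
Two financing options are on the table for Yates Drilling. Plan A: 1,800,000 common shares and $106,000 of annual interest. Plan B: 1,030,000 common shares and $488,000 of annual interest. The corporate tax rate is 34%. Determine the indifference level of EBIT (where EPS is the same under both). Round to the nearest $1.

Set EPS_A = EPS_B: (EBIT − $106,000)(1 − 0.34) ÷ 1,800,000 = (EBIT − $488,000)(1 − 0.34) ÷ 1,030,000.
The (1 − t) factor cancels: (EBIT − 106,000) × 1,030,000 = (EBIT − 488,000) × 1,800,000.
EBIT × (1,800,000 − 1,030,000) = 488,000 × 1,800,000 − 106,000 × 1,030,000 = 769,220,000,000, so EBIT = 769,220,000,000 ÷ 770,000 = 998,987.01.

$998,987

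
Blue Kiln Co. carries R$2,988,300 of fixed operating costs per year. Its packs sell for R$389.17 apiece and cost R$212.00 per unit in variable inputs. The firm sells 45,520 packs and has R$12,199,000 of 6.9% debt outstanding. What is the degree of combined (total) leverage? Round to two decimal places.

1.90

Total contribution margin = 45,520 × R$177.17 = R$8,064,778.40.
EBIT = R$8,064,778.40 − R$2,988,300 = R$5,076,478.40. Interest = R$841,731.00, so EBIT − I = R$4,234,747.40.
Degree of total leverage = total CM / (EBIT − interest) = R$8,064,778.40 / R$4,234,747.40 = 1.9044.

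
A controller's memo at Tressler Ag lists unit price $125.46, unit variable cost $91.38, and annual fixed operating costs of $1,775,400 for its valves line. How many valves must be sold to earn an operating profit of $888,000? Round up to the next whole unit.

78,152 valves

Unit CM = price − variable cost = $125.46 − $91.38 = $34.08.
Need Q such that Q × $34.08 − $1,775,400 = $888,000, i.e. Q = $2,663,400 / $34.08 = 78,151.41 → 78,152.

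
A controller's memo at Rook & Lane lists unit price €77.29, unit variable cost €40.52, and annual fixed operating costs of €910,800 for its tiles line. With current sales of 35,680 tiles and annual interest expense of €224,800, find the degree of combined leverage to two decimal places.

Contribution at this volume is 35,680 × €36.77 = €1,311,953.60.
Operating income = contribution − fixed costs = €1,311,953.60 − €910,800 = €401,153.60. Interest = €224,800.00, so EBIT − I = €176,353.60.
Degree of total leverage = total CM / (EBIT − interest) = €1,311,953.60 / €176,353.60 = 7.4393.

7.44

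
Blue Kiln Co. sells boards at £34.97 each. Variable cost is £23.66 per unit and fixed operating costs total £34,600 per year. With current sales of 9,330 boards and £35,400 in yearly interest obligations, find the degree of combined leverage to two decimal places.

2.97

Contribution at this volume is 9,330 × £11.31 = £105,522.30.
Operating income = contribution − fixed costs = £105,522.30 − £34,600 = £70,922.30. Interest = £35,400.00.
DOL = £105,522.30 ÷ £70,922.30 = 1.4879; DFL = £70,922.30 ÷ £35,522.30 = 1.9966.
Combined leverage = 1.4879 × 1.9966 = 2.9707.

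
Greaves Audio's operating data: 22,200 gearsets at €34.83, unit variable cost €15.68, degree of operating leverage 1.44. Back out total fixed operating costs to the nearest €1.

Contribution at this volume is 22,200 × €19.15 = €425,130.00.
Since DOL = CM ÷ EBIT, EBIT = €425,130.00 ÷ 1.44 = €295,229.17.
And FC = contribution − EBIT = €425,130.00 − €295,229.17 = €129,901.

€129,901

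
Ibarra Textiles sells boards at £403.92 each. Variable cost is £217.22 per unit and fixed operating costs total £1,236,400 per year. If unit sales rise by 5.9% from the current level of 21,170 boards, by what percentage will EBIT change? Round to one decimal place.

At 21,170 units, contribution = 21,170 × £186.70 = £3,952,439.00.
Operating income = contribution − fixed costs = £3,952,439.00 − £1,236,400 = £2,716,039.00.
Degree of operating leverage = £3,952,439.00 / £2,716,039.00 = 1.4552.
%ΔEBIT = DOL × %ΔSales = 1.4552 × +5.9% = +8.6%.

+8.6%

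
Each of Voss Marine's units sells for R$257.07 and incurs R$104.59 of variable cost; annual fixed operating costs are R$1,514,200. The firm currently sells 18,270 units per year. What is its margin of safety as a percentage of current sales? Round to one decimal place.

45.6%

Each unit contributes R$257.07 − R$104.59 = R$152.48. Break-even units = R$1,514,200 ÷ R$152.48 = 9,930.48; break-even revenue = 9,930.48 × R$257.07 = R$2,552,829.18.
Actual sales revenue = 18,270 × R$257.07 = R$4,696,668.90.
Margin of safety = (R$4,696,668.90 − R$2,552,829.18) ÷ R$4,696,668.90 = 45.6%.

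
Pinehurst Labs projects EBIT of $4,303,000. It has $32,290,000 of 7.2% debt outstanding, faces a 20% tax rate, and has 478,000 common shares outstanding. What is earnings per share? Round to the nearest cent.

Interest = $2,324,880.00, so EBT = $4,303,000 − $2,324,880.00 = $1,978,120.00.
After tax at 20%: net income = $1,978,120.00 × 0.80 = $1,582,496.00.
EPS = $1,582,496.00 ÷ 478,000 = $3.31.

$3.31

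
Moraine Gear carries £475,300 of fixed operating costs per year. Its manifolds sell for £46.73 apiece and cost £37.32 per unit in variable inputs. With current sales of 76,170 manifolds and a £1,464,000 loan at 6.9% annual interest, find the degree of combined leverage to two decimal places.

5.10

At 76,170 units, contribution = 76,170 × £9.41 = £716,759.70.
Operating income = contribution − fixed costs = £716,759.70 − £475,300 = £241,459.70. Interest = £101,016.00, so EBIT − I = £140,443.70.
Degree of total leverage = total CM / (EBIT − interest) = £716,759.70 / £140,443.70 = 5.1035.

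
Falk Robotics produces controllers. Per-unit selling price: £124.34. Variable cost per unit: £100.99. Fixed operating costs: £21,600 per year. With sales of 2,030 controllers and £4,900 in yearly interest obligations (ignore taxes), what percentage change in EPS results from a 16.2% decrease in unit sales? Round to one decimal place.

Total contribution margin = 2,030 × £23.35 = £47,400.50.
Subtracting fixed costs: EBIT = £47,400.50 − £21,600 = £25,800.50.
After interest of £4,900.00, pre-tax earnings = £20,900.50.
DCL = total CM / (EBIT − I) = £47,400.50 / £20,900.50 = 2.2679.
EPS therefore changes by 2.2679 × (-16.2%) = -36.7%.

-36.7%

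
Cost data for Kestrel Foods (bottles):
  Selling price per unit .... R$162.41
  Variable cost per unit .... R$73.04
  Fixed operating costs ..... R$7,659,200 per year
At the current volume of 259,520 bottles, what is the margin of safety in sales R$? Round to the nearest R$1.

R$28,229,759

Contribution margin per unit = R$162.41 − R$73.04 = R$89.37. Break-even units = R$7,659,200 ÷ R$89.37 = 85,702.14; break-even revenue = 85,702.14 × R$162.41 = R$13,918,884.10.
Actual sales revenue = 259,520 × R$162.41 = R$42,148,643.20.
Margin of safety = R$42,148,643.20 − R$13,918,884.10 = R$28,229,759.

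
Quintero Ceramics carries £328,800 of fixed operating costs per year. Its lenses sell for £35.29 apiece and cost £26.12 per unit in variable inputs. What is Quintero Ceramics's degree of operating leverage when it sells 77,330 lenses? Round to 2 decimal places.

Total contribution margin = 77,330 × £9.17 = £709,116.10.
EBIT = £709,116.10 − £328,800 = £380,316.10.
Degree of operating leverage = £709,116.10 / £380,316.10 = 1.8645.

1.86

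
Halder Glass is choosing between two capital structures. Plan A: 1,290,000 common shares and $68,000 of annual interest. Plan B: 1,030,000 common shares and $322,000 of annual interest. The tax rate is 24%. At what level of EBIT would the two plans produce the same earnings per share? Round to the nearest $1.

At indifference, (EBIT − 68,000)(1 − t)/1,290,000 = (EBIT − 322,000)(1 − t)/1,030,000.
The (1 − t) factor cancels: (EBIT − 68,000) × 1,030,000 = (EBIT − 322,000) × 1,290,000.
Solving, EBIT = (322,000·1,290,000 − 68,000·1,030,000) / (1,290,000 − 1,030,000) = 345,340,000,000 / 260,000 = 1,328,230.77.

$1,328,231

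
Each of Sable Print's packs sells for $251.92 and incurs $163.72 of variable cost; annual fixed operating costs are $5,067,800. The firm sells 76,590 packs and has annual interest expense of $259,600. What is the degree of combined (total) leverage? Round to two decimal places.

4.73

Contribution at this volume is 76,590 × $88.20 = $6,755,238.00.
Operating income = contribution − fixed costs = $6,755,238.00 − $5,067,800 = $1,687,438.00. Interest = $259,600.00.
DOL = $6,755,238.00 ÷ $1,687,438.00 = 4.0033; DFL = $1,687,438.00 ÷ $1,427,838.00 = 1.1818.
Combined leverage = 4.0033 × 1.1818 = 4.7311.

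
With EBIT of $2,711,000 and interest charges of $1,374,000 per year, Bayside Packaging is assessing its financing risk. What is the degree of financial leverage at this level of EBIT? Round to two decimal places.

Interest = $1,374,000.00.
DFL = EBIT ÷ (EBIT − I) = $2,711,000 ÷ ($2,711,000 − $1,374,000.00) = $2,711,000 ÷ $1,337,000.00 = 2.0277.

2.03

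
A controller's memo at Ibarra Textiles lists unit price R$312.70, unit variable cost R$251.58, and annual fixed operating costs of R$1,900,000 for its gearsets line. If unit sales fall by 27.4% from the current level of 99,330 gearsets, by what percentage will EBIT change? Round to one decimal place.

At 99,330 units, contribution = 99,330 × R$61.12 = R$6,071,049.60.
Operating income = contribution − fixed costs = R$6,071,049.60 − R$1,900,000 = R$4,171,049.60.
So DOL = total CM / EBIT = R$6,071,049.60 / R$4,171,049.60 = 1.4555.
So EBIT moves 1.4555 × (-27.4%) = -39.9%.

-39.9%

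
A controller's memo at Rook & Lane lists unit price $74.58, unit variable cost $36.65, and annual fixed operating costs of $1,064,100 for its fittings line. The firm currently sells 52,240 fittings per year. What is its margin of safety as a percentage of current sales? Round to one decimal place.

Contribution margin per unit = $74.58 − $36.65 = $37.93. Break-even units = $1,064,100 ÷ $37.93 = 28,054.31; break-even revenue = 28,054.31 × $74.58 = $2,092,290.48.
Actual sales revenue = 52,240 × $74.58 = $3,896,059.20.
Margin of safety = ($3,896,059.20 − $2,092,290.48) ÷ $3,896,059.20 = 46.3%.

46.3%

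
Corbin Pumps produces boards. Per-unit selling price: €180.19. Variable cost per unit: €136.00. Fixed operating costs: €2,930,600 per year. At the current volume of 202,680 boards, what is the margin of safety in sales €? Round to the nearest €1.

€24,571,038

Contribution margin per unit = €180.19 − €136.00 = €44.19. Break-even units = €2,930,600 ÷ €44.19 = 66,318.17; break-even revenue = 66,318.17 × €180.19 = €11,949,871.33.
Current sales = 202,680 × €180.19 = €36,520,909.20.
Margin of safety = €36,520,909.20 − €11,949,871.33 = €24,571,038.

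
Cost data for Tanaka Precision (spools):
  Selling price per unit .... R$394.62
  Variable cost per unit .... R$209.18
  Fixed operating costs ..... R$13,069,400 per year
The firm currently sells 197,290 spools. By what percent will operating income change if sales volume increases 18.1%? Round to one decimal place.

Contribution at this volume is 197,290 × R$185.44 = R$36,585,457.60.
Operating income = contribution − fixed costs = R$36,585,457.60 − R$13,069,400 = R$23,516,057.60.
DOL = contribution ÷ EBIT = R$36,585,457.60 ÷ R$23,516,057.60 = 1.5558.
Operating income changes by 1.5558 × +18.1% = +28.2%.

+28.2%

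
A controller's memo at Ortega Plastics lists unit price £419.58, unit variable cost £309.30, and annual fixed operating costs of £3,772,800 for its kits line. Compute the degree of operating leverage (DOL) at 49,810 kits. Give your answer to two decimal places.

Contribution at this volume is 49,810 × £110.28 = £5,493,046.80.
Operating income = contribution − fixed costs = £5,493,046.80 − £3,772,800 = £1,720,246.80.
Degree of operating leverage = £5,493,046.80 / £1,720,246.80 = 3.1932.

3.19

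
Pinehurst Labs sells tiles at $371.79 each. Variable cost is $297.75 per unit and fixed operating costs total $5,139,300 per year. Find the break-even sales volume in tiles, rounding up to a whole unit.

69,413 tiles

Contribution margin per unit = $371.79 − $297.75 = $74.04.
Break-even Q = $5,139,300 / $74.04 = 69,412.48 → 69,413 tiles.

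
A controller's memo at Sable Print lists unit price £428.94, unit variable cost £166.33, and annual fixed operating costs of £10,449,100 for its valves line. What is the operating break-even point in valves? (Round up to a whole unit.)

39,790 valves

Each unit contributes £428.94 − £166.33 = £262.61.
Break-even volume = fixed costs ÷ CM per unit = £10,449,100 ÷ £262.61 = 39,789.42, so 39,790 valves.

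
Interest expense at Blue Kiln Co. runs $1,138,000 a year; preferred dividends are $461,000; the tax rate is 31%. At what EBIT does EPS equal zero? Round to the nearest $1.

Grossing the preferred dividend up to pre-tax terms: $461,000 / (1 − 0.31) = $668,115.94.
Financial break-even EBIT = interest + D_p ÷ (1 − t) = $1,138,000 + $668,115.94 = $1,806,115.94.

$1,806,116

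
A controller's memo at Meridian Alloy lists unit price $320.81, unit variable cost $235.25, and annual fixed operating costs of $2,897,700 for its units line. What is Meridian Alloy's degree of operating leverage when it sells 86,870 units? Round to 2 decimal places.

Total contribution margin = 86,870 × $85.56 = $7,432,597.20.
EBIT = $7,432,597.20 − $2,897,700 = $4,534,897.20.
So DOL = total CM / EBIT = $7,432,597.20 / $4,534,897.20 = 1.6390.

1.64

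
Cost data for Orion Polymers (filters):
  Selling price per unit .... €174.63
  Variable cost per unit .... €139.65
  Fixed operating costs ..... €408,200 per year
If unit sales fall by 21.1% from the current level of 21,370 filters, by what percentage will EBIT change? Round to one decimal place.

-46.5%

Contribution at this volume is 21,370 × €34.98 = €747,522.60.
Operating income = contribution − fixed costs = €747,522.60 − €408,200 = €339,322.60.
Degree of operating leverage = €747,522.60 / €339,322.60 = 2.2030.
%ΔEBIT = DOL × %ΔSales = 2.2030 × -21.1% = -46.5%.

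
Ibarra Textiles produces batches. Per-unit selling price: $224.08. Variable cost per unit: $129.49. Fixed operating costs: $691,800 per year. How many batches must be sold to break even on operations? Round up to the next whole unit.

7,314 batches

Each unit contributes $224.08 − $129.49 = $94.59.
Break-even Q = $691,800 / $94.59 = 7,313.67 → 7,314 batches.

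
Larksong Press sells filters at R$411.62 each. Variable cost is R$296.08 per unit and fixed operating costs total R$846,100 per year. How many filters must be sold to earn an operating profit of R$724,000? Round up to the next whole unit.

Each unit contributes R$411.62 − R$296.08 = R$115.54.
Units = (FC + target) / CM = (R$846,100 + R$724,000) / R$115.54 = 13,589.23, so 13,590 filters.

13,590 filters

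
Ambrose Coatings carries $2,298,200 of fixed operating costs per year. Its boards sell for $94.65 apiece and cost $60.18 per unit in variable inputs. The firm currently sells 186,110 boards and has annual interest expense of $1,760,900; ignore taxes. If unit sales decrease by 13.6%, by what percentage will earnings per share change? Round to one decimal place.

-37.0%

Contribution at this volume is 186,110 × $34.47 = $6,415,211.70.
Subtracting fixed costs: EBIT = $6,415,211.70 − $2,298,200 = $4,117,011.70.
Interest = $1,760,900.00, so EBIT − I = $2,356,111.70.
Degree of combined leverage = contribution ÷ (EBIT − I) = $6,415,211.70 ÷ $2,356,111.70 = 2.7228.
EPS therefore changes by 2.7228 × (-13.6%) = -37.0%.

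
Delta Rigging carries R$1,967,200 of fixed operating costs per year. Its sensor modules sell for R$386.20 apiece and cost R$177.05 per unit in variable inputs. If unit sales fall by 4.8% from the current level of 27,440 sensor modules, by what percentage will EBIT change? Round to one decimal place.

At 27,440 units, contribution = 27,440 × R$209.15 = R$5,739,076.00.
Operating income = contribution − fixed costs = R$5,739,076.00 − R$1,967,200 = R$3,771,876.00.
Degree of operating leverage = R$5,739,076.00 / R$3,771,876.00 = 1.5215.
Operating income changes by 1.5215 × -4.8% = -7.3%.

-7.3%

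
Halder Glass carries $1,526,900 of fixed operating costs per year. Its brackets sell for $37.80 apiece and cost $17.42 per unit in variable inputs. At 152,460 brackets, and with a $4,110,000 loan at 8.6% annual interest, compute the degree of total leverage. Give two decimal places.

Contribution at this volume is 152,460 × $20.38 = $3,107,134.80.
Subtracting fixed costs: EBIT = $3,107,134.80 − $1,526,900 = $1,580,234.80. Interest = $353,460.00.
DOL = $3,107,134.80 ÷ $1,580,234.80 = 1.9662; DFL = $1,580,234.80 ÷ $1,226,774.80 = 1.2881.
Combined leverage = 1.9662 × 1.2881 = 2.5327.

2.53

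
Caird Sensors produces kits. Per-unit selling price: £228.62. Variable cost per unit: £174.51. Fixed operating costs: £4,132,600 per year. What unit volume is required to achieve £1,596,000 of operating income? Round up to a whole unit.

105,870 kits

Contribution margin per unit = £228.62 − £174.51 = £54.11.
Required volume = (fixed costs + target profit) ÷ CM = (£4,132,600 + £1,596,000) ÷ £54.11 = 105,869.53, so 105,870 kits.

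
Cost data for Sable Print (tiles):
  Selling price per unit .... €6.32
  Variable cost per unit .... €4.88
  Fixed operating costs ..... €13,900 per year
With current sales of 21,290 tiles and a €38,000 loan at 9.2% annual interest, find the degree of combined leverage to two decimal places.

2.31

Contribution at this volume is 21,290 × €1.44 = €30,657.60.
Operating income = contribution − fixed costs = €30,657.60 − €13,900 = €16,757.60. Interest = €3,496.00, so EBIT − I = €13,261.60.
Degree of total leverage = total CM / (EBIT − interest) = €30,657.60 / €13,261.60 = 2.3118.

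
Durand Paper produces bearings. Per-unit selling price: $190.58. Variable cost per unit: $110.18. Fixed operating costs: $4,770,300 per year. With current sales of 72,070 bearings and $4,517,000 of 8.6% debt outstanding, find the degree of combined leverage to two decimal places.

9.12

Total contribution margin = 72,070 × $80.40 = $5,794,428.00.
Operating income = contribution − fixed costs = $5,794,428.00 − $4,770,300 = $1,024,128.00. Interest = $388,462.00, so EBIT − I = $635,666.00.
DCL = contribution ÷ (EBIT − I) = $5,794,428.00 ÷ $635,666.00 = 9.1155.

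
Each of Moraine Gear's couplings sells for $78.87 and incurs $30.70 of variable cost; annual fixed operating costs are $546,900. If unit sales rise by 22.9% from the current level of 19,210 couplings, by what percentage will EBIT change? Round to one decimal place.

Contribution at this volume is 19,210 × $48.17 = $925,345.70.
Operating income = contribution − fixed costs = $925,345.70 − $546,900 = $378,445.70.
Degree of operating leverage = $925,345.70 / $378,445.70 = 2.4451.
Operating income changes by 2.4451 × +22.9% = +56.0%.

+56.0%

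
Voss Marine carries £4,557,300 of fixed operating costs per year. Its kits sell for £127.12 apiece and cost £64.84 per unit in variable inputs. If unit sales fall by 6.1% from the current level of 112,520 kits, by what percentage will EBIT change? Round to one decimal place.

-17.4%

Contribution at this volume is 112,520 × £62.28 = £7,007,745.60.
EBIT = £7,007,745.60 − £4,557,300 = £2,450,445.60.
DOL = contribution ÷ EBIT = £7,007,745.60 ÷ £2,450,445.60 = 2.8598.
Operating income changes by 2.8598 × -6.1% = -17.4%.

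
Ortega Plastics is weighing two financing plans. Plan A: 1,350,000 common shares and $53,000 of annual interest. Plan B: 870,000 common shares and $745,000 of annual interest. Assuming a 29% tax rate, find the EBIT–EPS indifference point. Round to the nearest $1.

Set EPS_A = EPS_B: (EBIT − $53,000)(1 − 0.29) ÷ 1,350,000 = (EBIT − $745,000)(1 − 0.29) ÷ 870,000.
The (1 − t) factor cancels: (EBIT − 53,000) × 870,000 = (EBIT − 745,000) × 1,350,000.
EBIT × (1,350,000 − 870,000) = 745,000 × 1,350,000 − 53,000 × 870,000 = 959,640,000,000, so EBIT = 959,640,000,000 ÷ 480,000 = 1,999,250.00.

$1,999,250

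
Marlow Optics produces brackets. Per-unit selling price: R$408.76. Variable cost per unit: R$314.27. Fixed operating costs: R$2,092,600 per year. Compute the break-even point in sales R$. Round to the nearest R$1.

R$9,052,505

Contribution margin per unit = R$408.76 − R$314.27 = R$94.49, a CM ratio of R$94.49 ÷ R$408.76 = 0.2312.
Break-even revenue = fixed costs × price ÷ CM = R$2,092,600 × R$408.76 ÷ R$94.49 = R$9,052,505.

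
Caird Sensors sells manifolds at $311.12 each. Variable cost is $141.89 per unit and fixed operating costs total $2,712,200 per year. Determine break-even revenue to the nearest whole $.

$4,986,230

CM per unit = $311.12 − $141.89 = $169.23; CM ratio = $169.23 / $311.12 = 0.5439.
Break-even sales = FC ÷ CM ratio = $2,712,200 × $311.12 / $169.23 = $4,986,230.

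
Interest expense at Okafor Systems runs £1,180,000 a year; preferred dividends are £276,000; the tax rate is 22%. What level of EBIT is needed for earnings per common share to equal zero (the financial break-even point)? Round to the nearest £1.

Grossing the preferred dividend up to pre-tax terms: £276,000 / (1 − 0.22) = £353,846.15.
Financial break-even EBIT = interest + D_p ÷ (1 − t) = £1,180,000 + £353,846.15 = £1,533,846.15.

£1,533,846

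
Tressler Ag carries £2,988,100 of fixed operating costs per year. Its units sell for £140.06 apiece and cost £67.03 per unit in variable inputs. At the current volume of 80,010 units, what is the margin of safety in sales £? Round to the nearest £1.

£5,475,497

Unit CM = price − variable cost = £140.06 − £67.03 = £73.03. Break-even units = £2,988,100 ÷ £73.03 = 40,916.06; break-even revenue = 40,916.06 × £140.06 = £5,730,703.63.
Actual sales revenue = 80,010 × £140.06 = £11,206,200.60.
Margin of safety = £11,206,200.60 − £5,730,703.63 = £5,475,497.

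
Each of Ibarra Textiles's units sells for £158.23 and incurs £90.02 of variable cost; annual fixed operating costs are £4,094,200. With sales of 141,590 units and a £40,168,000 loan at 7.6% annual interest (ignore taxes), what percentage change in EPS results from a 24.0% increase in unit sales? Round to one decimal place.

At 141,590 units, contribution = 141,590 × £68.21 = £9,657,853.90.
Subtracting fixed costs: EBIT = £9,657,853.90 − £4,094,200 = £5,563,653.90.
Interest = £3,052,768.00, so EBIT − I = £2,510,885.90.
Degree of combined leverage = contribution ÷ (EBIT − I) = £9,657,853.90 ÷ £2,510,885.90 = 3.8464.
EPS therefore changes by 3.8464 × (+24.0%) = +92.3%.

+92.3%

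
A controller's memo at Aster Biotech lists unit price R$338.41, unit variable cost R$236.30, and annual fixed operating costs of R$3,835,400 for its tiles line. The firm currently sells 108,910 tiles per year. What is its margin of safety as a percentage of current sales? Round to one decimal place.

65.5%

Unit CM = price − variable cost = R$338.41 − R$236.30 = R$102.11. Break-even units = R$3,835,400 ÷ R$102.11 = 37,561.45; break-even revenue = 37,561.45 × R$338.41 = R$12,711,171.42.
Actual sales revenue = 108,910 × R$338.41 = R$36,856,233.10.
Margin of safety = (R$36,856,233.10 − R$12,711,171.42) ÷ R$36,856,233.10 = 65.5%.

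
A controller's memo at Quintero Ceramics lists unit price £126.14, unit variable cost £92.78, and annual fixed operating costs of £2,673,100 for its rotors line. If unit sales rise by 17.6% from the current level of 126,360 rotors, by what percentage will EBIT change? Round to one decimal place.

At 126,360 units, contribution = 126,360 × £33.36 = £4,215,369.60.
EBIT = £4,215,369.60 − £2,673,100 = £1,542,269.60.
So DOL = total CM / EBIT = £4,215,369.60 / £1,542,269.60 = 2.7332.
Operating income changes by 2.7332 × +17.6% = +48.1%.

+48.1%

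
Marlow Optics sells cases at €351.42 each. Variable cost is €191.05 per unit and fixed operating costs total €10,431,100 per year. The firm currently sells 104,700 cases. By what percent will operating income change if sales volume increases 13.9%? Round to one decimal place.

+36.7%

Total contribution margin = 104,700 × €160.37 = €16,790,739.00.
Subtracting fixed costs: EBIT = €16,790,739.00 − €10,431,100 = €6,359,639.00.
So DOL = total CM / EBIT = €16,790,739.00 / €6,359,639.00 = 2.6402.
Operating income changes by 2.6402 × +13.9% = +36.7%.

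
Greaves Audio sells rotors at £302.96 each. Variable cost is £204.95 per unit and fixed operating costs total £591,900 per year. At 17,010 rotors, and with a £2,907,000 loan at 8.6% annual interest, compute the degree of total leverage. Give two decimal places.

Total contribution margin = 17,010 × £98.01 = £1,667,150.10.
Subtracting fixed costs: EBIT = £1,667,150.10 − £591,900 = £1,075,250.10. Interest = £250,002.00, so EBIT − I = £825,248.10.
DCL = contribution ÷ (EBIT − I) = £1,667,150.10 ÷ £825,248.10 = 2.0202.

2.02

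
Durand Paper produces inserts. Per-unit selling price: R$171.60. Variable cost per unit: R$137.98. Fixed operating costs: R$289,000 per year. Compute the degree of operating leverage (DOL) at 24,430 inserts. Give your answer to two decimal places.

1.54

Contribution at this volume is 24,430 × R$33.62 = R$821,336.60.
Operating income = contribution − fixed costs = R$821,336.60 − R$289,000 = R$532,336.60.
So DOL = total CM / EBIT = R$821,336.60 / R$532,336.60 = 1.5429.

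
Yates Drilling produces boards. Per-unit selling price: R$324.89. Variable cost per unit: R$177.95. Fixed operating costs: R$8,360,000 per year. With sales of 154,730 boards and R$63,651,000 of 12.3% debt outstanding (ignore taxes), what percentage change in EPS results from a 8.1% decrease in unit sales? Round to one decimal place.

At 154,730 units, contribution = 154,730 × R$146.94 = R$22,736,026.20.
Operating income = contribution − fixed costs = R$22,736,026.20 − R$8,360,000 = R$14,376,026.20.
Interest = R$7,829,073.00, so EBIT − I = R$6,546,953.20.
DCL = total CM / (EBIT − I) = R$22,736,026.20 / R$6,546,953.20 = 3.4728.
%ΔEPS = DCL × %ΔSales = 3.4728 × -8.1% = -28.1%.

-28.1%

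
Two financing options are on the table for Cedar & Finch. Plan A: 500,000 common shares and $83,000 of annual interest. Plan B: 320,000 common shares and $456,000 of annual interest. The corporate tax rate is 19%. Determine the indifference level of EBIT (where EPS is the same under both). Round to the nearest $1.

At indifference, (EBIT − 83,000)(1 − t)/500,000 = (EBIT − 456,000)(1 − t)/320,000.
The (1 − t) factor cancels: (EBIT − 83,000) × 320,000 = (EBIT − 456,000) × 500,000.
EBIT × (500,000 − 320,000) = 456,000 × 500,000 − 83,000 × 320,000 = 201,440,000,000, so EBIT = 201,440,000,000 ÷ 180,000 = 1,119,111.11.

$1,119,111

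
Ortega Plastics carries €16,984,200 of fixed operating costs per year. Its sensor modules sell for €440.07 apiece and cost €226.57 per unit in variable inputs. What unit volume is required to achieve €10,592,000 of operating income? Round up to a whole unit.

129,163 sensor modules

Each unit contributes €440.07 − €226.57 = €213.50.
Required volume = (fixed costs + target profit) ÷ CM = (€16,984,200 + €10,592,000) ÷ €213.50 = 129,162.53, so 129,163 sensor modules.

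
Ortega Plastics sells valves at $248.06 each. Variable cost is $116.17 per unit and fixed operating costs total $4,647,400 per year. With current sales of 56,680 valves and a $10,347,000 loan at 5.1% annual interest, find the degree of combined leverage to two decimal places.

Contribution at this volume is 56,680 × $131.89 = $7,475,525.20.
Operating income = contribution − fixed costs = $7,475,525.20 − $4,647,400 = $2,828,125.20. Interest = $527,697.00.
DOL = $7,475,525.20 ÷ $2,828,125.20 = 2.6433; DFL = $2,828,125.20 ÷ $2,300,428.20 = 1.2294.
DCL = DOL × DFL = 2.6433 × 1.2294 = 3.2497.

3.25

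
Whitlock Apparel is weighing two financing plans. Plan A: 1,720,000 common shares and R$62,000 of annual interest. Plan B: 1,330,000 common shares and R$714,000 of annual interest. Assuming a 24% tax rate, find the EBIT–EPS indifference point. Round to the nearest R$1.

R$2,937,487

At indifference, (EBIT − 62,000)(1 − t)/1,720,000 = (EBIT − 714,000)(1 − t)/1,330,000.
The (1 − t) factor cancels: (EBIT − 62,000) × 1,330,000 = (EBIT − 714,000) × 1,720,000.
Solving, EBIT = (714,000·1,720,000 − 62,000·1,330,000) / (1,720,000 − 1,330,000) = 1,145,620,000,000 / 390,000 = 2,937,487.18.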